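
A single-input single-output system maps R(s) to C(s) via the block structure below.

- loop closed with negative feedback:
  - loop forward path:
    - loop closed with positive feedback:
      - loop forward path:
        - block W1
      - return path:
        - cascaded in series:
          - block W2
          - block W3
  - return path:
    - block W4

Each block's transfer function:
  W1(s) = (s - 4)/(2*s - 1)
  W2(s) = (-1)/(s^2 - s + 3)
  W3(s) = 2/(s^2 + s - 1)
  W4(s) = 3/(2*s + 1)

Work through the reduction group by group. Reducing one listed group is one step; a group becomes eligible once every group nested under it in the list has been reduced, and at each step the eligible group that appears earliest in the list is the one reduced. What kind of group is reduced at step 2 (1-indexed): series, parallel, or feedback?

Answer: feedback

Working:
Step 1 - multiply W2, W3 (series)
Step 2 - reduce the feedback loop with forward W1 and return (W2*W3)
Step 3 - apply the feedback formula to [W1/(1-W1*(W2*W3))], W4
So the answer for step 2 is feedback.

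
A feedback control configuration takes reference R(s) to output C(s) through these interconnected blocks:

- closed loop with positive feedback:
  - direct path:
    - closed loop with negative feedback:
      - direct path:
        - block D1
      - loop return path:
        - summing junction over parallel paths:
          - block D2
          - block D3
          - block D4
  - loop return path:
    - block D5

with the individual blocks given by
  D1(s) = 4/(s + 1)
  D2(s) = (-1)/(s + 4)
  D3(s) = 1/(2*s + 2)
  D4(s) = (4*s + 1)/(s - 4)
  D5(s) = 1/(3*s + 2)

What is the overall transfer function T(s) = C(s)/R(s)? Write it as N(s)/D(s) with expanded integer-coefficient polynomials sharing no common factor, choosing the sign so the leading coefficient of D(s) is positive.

1. parallel reduction of D2, D3, D4 = (8*s^3 + 41*s^2 + 48*s)/(2*s^3 + 2*s^2 - 32*s - 32)
2. reduce the feedback loop with forward D1 and return (D2+D3+D4) = (4*s^3 + 4*s^2 - 64*s - 64)/(s^4 + 18*s^3 + 67*s^2 + 64*s - 16)
3. apply the feedback formula to [D1/(1+D1*(D2+D3+D4))], D5, which is the overall transfer function T(s) = C(s)/R(s) in lowest terms

Hence the answer: (12*s^4 + 20*s^3 - 184*s^2 - 320*s - 128)/(3*s^5 + 56*s^4 + 233*s^3 + 322*s^2 + 144*s + 32)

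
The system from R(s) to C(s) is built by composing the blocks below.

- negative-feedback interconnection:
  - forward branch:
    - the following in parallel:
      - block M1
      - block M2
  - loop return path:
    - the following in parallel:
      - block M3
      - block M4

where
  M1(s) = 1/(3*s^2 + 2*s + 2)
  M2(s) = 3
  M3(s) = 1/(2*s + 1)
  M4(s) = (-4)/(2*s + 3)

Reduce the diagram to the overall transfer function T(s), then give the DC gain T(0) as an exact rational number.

Step 1. add M1, M2 (parallel) -> (9*s^2 + 6*s + 7)/(3*s^2 + 2*s + 2)
Step 2. parallel reduction of M3, M4 -> (-6*s - 1)/(4*s^2 + 8*s + 3)
Step 3. close the feedback loop around (M1+M2), (M3+M4) -> (36*s^4 + 96*s^3 + 103*s^2 + 74*s + 21)/(12*s^4 - 22*s^3 - 12*s^2 - 26*s - 1)
The step-3 result is T(s). Setting s = 0: T(0) = 21/(-1) = -21.

Hence the answer: -21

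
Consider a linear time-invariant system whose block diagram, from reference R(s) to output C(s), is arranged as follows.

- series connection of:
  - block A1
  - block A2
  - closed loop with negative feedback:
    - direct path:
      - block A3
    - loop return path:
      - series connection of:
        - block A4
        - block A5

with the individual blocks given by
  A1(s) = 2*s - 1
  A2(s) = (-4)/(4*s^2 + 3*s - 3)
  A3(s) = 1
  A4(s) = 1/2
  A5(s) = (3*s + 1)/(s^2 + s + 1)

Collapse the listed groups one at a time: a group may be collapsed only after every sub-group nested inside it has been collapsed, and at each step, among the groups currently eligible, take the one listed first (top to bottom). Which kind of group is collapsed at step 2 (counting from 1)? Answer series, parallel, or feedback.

(1) multiply A4, A5 (series)
(2) reduce the feedback loop with forward A3 and return (A4*A5)
(3) combine A1, A2, [A3/(1+A3*(A4*A5))] in series
At step 2 the group reduced is feedback.

Hence the answer: feedback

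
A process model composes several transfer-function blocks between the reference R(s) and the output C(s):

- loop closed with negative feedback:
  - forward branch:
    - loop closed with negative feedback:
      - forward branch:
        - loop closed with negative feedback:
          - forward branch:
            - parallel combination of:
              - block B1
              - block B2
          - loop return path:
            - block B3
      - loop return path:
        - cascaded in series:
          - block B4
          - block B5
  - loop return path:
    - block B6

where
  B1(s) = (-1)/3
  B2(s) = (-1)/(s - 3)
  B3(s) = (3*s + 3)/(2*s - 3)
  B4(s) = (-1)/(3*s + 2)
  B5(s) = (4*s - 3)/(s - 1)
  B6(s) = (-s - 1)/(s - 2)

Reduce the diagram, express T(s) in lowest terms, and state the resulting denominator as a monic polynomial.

Step 1 - parallel reduction of B1, B2; result (-s)/(3*s - 9)
Step 2 - reduce the feedback loop with forward (B1+B2) and return B3; result (-2*s^2 + 3*s)/(3*s^2 - 30*s + 27)
Step 3 - multiply B4, B5 (series); result (3 - 4*s)/(3*s^2 - s - 2)
Step 4 - apply the feedback formula to [(B1+B2)/(1+(B1+B2)*B3)], (B4*B5); result (-6*s^4 + 11*s^3 + s^2 - 6*s)/(9*s^4 - 85*s^3 + 87*s^2 + 42*s - 54)
Step 5 - reduce the feedback loop with forward [[(B1+B2)/(1+(B1+B2)*B3)]/(1+[(B1+B2)/(1+(B1+B2)*B3)]*(B4*B5))] and return B6; result (-6*s^5 + 23*s^4 - 21*s^3 - 8*s^2 + 12*s)/(15*s^5 - 108*s^4 + 245*s^3 - 127*s^2 - 132*s + 108)
Step 5 gives the fully reduced T(s), with no common factor left to cancel. The denominator's leading coefficient is 15, so divide each of its coefficients by 15 to get the monic form.

Hence the answer: s^5 - 36*s^4/5 + 49*s^3/3 - 127*s^2/15 - 44*s/5 + 36/5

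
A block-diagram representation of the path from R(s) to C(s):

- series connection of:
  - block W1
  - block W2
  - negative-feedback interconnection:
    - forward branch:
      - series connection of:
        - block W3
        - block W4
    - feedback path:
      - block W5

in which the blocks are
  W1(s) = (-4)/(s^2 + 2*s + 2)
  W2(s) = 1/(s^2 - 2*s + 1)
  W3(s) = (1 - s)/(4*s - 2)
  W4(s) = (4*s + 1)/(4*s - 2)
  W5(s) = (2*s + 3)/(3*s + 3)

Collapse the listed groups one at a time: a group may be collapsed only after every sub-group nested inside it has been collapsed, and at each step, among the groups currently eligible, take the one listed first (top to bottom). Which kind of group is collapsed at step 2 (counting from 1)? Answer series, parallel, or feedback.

1. series reduction of W3, W4
2. feedback reduction of (W3*W4), W5
3. combine W1, W2, [(W3*W4)/(1+(W3*W4)*W5)] in series
Step 2 collapses a feedback group.

Hence the answer: feedback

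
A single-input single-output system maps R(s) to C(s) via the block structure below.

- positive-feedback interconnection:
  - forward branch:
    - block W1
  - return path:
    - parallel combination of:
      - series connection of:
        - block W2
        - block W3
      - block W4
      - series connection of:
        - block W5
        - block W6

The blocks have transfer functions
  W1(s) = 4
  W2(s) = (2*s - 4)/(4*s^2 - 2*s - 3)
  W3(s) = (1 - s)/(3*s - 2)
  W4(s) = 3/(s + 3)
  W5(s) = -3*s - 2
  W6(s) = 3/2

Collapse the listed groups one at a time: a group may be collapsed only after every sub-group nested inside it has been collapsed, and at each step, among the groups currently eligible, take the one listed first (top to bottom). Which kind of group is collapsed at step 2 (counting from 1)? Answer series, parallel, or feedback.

1. cascade W2, W3
2. multiply W5, W6 (series)
3. add (W2*W3), W4, (W5*W6) (parallel)
4. reduce the feedback loop with forward W1 and return ((W2*W3)+W4+(W5*W6))
The group at step 2 is a series group.

Answer: series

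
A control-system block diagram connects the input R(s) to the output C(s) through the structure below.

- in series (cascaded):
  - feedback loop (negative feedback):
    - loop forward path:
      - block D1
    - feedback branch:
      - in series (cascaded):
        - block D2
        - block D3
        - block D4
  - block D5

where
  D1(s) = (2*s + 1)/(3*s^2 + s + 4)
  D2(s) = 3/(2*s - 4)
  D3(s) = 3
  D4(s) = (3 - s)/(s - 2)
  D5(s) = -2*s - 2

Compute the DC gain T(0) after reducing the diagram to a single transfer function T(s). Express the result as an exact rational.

Answer: -16/59

Working:
Step 1. series reduction of D2, D3, D4 -> (27 - 9*s)/(2*s^2 - 8*s + 8)
Step 2. apply the feedback formula to D1, (D2*D3*D4) -> (4*s^3 - 14*s^2 + 8*s + 8)/(6*s^4 - 22*s^3 + 6*s^2 + 21*s + 59)
Step 3. series reduction of [D1/(1+D1*(D2*D3*D4))], D5 -> (-8*s^4 + 20*s^3 + 12*s^2 - 32*s - 16)/(6*s^4 - 22*s^3 + 6*s^2 + 21*s + 59)
The step-3 result is T(s). Setting s = 0: T(0) = -16/59.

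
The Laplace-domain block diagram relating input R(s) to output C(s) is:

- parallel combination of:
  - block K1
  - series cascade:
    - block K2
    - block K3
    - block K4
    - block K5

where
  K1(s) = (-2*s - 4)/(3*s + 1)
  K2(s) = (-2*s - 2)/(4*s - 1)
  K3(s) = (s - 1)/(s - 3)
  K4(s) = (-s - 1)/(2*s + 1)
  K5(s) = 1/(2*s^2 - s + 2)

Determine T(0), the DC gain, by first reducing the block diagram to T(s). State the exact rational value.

The answer is -13/3.

Reasoning:
Step 1 - series reduction of K2, K3, K4, K5 = (2*s^3 + 2*s^2 - 2*s - 2)/(16*s^5 - 52*s^4 + 24*s^3 - 31*s^2 - 17*s + 6)
Step 2 - combine K1, (K2*K3*K4*K5) in parallel = (-32*s^6 + 40*s^5 + 166*s^4 - 26*s^3 + 154*s^2 + 48*s - 26)/(48*s^6 - 140*s^5 + 20*s^4 - 69*s^3 - 82*s^2 + s + 6)
DC gain: substitute s = 0 into T(s) from step 2: T(0) = -26/6 = -13/3.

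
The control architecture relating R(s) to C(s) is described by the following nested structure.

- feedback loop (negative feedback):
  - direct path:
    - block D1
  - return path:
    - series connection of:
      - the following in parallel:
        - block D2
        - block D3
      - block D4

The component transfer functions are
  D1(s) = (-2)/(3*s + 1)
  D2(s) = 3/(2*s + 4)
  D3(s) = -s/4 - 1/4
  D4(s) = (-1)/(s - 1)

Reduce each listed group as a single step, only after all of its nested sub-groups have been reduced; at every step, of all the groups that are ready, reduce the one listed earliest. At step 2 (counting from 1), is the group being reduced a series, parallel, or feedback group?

1. combine D2, D3 in parallel
2. cascade (D2+D3), D4
3. apply the feedback formula to D1, ((D2+D3)*D4)
So the answer for step 2 is series.

Answer: series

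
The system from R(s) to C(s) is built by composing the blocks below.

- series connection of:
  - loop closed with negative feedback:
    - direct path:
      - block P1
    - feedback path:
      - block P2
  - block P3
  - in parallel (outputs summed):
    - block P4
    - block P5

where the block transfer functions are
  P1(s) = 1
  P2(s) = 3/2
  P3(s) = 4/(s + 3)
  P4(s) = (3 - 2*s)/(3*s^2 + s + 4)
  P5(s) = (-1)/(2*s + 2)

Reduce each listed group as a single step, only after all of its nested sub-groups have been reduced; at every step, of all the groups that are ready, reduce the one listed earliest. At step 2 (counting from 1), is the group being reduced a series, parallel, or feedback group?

Answer: parallel

Working:
(1) reduce the feedback loop with forward P1 and return P2
(2) combine P4, P5 in parallel
(3) multiply [P1/(1+P1*P2)], P3, (P4+P5) (series)
At step 2 the group reduced is parallel.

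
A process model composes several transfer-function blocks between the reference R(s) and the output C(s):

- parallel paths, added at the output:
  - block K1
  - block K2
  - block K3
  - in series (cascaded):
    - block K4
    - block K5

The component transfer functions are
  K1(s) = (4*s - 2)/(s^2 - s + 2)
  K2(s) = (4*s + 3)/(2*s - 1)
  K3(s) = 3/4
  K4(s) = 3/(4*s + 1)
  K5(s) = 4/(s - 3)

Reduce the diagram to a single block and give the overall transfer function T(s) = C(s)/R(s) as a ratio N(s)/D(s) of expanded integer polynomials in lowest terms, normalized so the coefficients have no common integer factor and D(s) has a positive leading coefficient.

Step 1. multiply K4, K5 (series) -> 12/(4*s^2 - 11*s - 3)
Step 2. reduce the parallel group K1, K2, K3, (K4*K5), giving the overall T(s)

Final answer: (88*s^5 - 166*s^4 - 167*s^3 - 130*s^2 - 55*s - 174)/(32*s^5 - 136*s^4 + 188*s^3 - 216*s^2 + 28*s + 24)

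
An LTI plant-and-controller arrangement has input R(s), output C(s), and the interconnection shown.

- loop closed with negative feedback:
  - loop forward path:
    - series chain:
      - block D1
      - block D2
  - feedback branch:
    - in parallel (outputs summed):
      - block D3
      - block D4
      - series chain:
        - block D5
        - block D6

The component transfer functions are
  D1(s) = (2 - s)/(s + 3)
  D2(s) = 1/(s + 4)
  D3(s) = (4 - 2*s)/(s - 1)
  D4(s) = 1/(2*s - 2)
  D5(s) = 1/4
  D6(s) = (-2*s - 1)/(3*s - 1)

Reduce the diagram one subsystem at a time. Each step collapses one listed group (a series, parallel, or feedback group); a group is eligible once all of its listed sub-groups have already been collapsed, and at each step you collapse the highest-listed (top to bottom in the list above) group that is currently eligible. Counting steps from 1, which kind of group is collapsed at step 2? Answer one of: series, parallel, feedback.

Answer: series

Working:
[1] multiply D1, D2 (series)
[2] series reduction of D5, D6
[3] sum the parallel branches D3, D4, (D5*D6)
[4] close the feedback loop around (D1*D2), (D3+D4+(D5*D6))
Step 2: series.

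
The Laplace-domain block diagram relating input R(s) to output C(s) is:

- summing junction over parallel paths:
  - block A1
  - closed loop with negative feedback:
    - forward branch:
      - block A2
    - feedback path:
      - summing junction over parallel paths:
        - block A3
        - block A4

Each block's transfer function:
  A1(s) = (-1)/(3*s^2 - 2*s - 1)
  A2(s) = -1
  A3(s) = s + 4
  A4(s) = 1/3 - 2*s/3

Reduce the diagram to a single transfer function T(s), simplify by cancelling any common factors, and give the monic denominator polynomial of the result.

Reducing step by step:

[1] add A3, A4 (parallel), giving s/3 + 13/3
[2] feedback reduction of A2, (A3+A4), giving 3/(s + 10)
[3] combine A1, [A2/(1+A2*(A3+A4))] in parallel, giving (9*s^2 - 7*s - 13)/(3*s^3 + 28*s^2 - 21*s - 10)
Step 3 gives the fully reduced T(s), with no common factor left to cancel. The denominator's leading coefficient is 3, so divide each of its coefficients by 3 to get the monic form.

Answer: s^3 + 28*s^2/3 - 7*s - 10/3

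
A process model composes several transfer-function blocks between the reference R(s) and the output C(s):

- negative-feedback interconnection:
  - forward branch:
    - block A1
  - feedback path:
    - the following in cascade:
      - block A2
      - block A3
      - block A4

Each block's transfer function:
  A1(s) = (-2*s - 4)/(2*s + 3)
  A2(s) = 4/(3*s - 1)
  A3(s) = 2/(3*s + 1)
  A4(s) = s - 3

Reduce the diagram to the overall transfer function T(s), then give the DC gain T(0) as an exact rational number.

The answer is 4/93.

Reasoning:
Step 1 - series reduction of A2, A3, A4 -> (8*s - 24)/(9*s^2 - 1)
Step 2 - reduce the feedback loop with forward A1 and return (A2*A3*A4) -> (-18*s^3 - 36*s^2 + 2*s + 4)/(18*s^3 + 11*s^2 + 14*s + 93)
That last expression is T(s); at s = 0 only the constant terms survive, so T(0) = 4/93.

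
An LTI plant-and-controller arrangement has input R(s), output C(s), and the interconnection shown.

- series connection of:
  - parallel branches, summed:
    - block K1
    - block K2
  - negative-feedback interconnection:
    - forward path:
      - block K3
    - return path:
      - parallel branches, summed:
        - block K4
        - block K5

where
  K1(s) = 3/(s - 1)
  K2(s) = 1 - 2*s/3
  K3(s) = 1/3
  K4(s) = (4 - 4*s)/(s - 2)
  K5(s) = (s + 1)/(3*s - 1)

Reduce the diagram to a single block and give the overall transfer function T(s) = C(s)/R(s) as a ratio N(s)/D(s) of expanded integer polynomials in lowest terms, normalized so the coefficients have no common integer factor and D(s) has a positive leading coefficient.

1. add K1, K2 (parallel), giving (-2*s^2 + 5*s + 6)/(3*s - 3)
2. sum the parallel branches K4, K5, giving (-11*s^2 + 15*s - 6)/(3*s^2 - 7*s + 2)
3. collapse the loop (K3 forward, (K4+K5) return), giving (-3*s^2 + 7*s - 2)/(2*s^2 + 6*s)
4. combine (K1+K2), [K3/(1+K3*(K4+K5))] in series; the result is T(s) itself (integer coefficients, no common factor, positive leading denominator coefficient)

Hence the answer: (6*s^4 - 29*s^3 + 21*s^2 + 32*s - 12)/(6*s^3 + 12*s^2 - 18*s)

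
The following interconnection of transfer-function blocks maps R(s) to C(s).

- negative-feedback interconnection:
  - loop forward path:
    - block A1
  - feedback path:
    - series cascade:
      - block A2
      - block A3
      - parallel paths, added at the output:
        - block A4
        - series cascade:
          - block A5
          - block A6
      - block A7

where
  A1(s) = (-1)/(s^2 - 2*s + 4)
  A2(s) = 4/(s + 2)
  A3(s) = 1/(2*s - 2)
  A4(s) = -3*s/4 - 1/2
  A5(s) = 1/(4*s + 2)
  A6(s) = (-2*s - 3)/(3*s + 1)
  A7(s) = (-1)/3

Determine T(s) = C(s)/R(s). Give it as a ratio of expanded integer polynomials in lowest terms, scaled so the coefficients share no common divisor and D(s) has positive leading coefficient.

Step 1 - combine A5, A6 in series = (-2*s - 3)/(12*s^2 + 10*s + 2)
Step 2 - combine A4, (A5*A6) in parallel = (-18*s^3 - 27*s^2 - 17*s - 8)/(24*s^2 + 20*s + 4)
Step 3 - multiply A2, A3, (A4+(A5*A6)), A7 (series) = (18*s^3 + 27*s^2 + 17*s + 8)/(36*s^4 + 66*s^3 - 36*s^2 - 54*s - 12)
Step 4 - apply the feedback formula to A1, (A2*A3*(A4+(A5*A6))*A7): this yields T(s), and no further normalization is needed

Final answer: (-36*s^4 - 66*s^3 + 36*s^2 + 54*s + 12)/(36*s^6 - 6*s^5 - 24*s^4 + 264*s^3 - 75*s^2 - 209*s - 56)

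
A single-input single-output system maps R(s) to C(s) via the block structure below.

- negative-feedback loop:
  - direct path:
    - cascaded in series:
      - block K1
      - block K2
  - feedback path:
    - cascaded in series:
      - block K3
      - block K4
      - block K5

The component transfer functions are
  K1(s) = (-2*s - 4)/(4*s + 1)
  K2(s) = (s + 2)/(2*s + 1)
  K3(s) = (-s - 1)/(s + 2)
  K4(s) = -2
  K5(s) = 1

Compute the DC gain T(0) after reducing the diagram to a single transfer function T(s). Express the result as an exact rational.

First reduce the diagram to T(s).

Step 1. combine K1, K2 in series -> (-2*s^2 - 8*s - 8)/(8*s^2 + 6*s + 1)
Step 2. multiply K3, K4, K5 (series) -> (2*s + 2)/(s + 2)
Step 3. reduce the feedback loop with forward (K1*K2) and return (K3*K4*K5) -> (-2*s^2 - 8*s - 8)/(4*s^2 - 6*s - 7)
DC gain: substitute s = 0 into T(s) from step 3: T(0) = -8/(-7) = 8/7.

Answer: 8/7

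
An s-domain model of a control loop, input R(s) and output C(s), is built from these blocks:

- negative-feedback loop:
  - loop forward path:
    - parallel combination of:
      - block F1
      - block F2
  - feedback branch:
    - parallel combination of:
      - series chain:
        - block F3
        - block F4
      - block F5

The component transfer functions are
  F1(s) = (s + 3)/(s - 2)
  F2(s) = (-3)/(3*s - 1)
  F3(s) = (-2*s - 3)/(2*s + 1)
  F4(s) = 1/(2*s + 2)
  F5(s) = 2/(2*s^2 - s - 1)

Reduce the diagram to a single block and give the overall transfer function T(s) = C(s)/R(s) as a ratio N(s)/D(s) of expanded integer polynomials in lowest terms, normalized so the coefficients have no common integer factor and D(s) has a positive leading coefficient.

1. sum the parallel branches F1, F2 -> (3*s^2 + 5*s + 3)/(3*s^2 - 7*s + 2)
2. combine F3, F4 in series -> (-2*s - 3)/(4*s^2 + 6*s + 2)
3. add (F3*F4), F5 (parallel) -> (-2*s^2 + 3*s + 7)/(4*s^3 + 2*s^2 - 4*s - 2)
4. apply the feedback formula to (F1+F2), ((F3*F4)+F5) - this is the overall T(s), already in the required normalized form

Therefore the answer is (12*s^5 + 26*s^4 + 10*s^3 - 20*s^2 - 22*s - 6)/(12*s^5 - 28*s^4 - 19*s^3 + 56*s^2 + 50*s + 17).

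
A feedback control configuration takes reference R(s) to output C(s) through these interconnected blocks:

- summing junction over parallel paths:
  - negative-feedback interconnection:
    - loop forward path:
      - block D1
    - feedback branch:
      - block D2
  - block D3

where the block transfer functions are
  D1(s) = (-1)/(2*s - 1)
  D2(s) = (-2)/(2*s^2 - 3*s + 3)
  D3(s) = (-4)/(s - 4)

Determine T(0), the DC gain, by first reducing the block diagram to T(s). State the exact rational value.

Step 1. reduce the feedback loop with forward D1 and return D2; result (-2*s^2 + 3*s - 3)/(4*s^3 - 8*s^2 + 9*s - 1)
Step 2. sum the parallel branches [D1/(1+D1*D2)], D3; result (-18*s^3 + 43*s^2 - 51*s + 16)/(4*s^4 - 24*s^3 + 41*s^2 - 37*s + 4)
Evaluating the step-2 result (the overall T(s)) at s = 0 gives T(0) = 16/4 = 4.

Answer: 4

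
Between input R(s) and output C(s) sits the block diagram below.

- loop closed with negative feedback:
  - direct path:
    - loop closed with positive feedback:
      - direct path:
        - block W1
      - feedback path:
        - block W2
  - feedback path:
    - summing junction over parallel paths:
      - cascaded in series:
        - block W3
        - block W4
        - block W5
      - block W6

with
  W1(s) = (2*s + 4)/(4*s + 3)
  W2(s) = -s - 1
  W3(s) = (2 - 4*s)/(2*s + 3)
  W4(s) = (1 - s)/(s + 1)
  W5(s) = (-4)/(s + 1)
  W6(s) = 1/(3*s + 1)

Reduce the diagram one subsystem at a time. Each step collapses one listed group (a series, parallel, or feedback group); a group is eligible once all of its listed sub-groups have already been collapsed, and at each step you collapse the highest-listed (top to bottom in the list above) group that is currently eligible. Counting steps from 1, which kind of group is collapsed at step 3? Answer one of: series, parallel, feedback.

(1) collapse the loop (W1 forward, W2 return)
(2) series reduction of W3, W4, W5
(3) parallel reduction of (W3*W4*W5), W6
(4) reduce the feedback loop with forward [W1/(1-W1*W2)] and return ((W3*W4*W5)+W6)
Step 3: parallel.

Therefore the answer is parallel.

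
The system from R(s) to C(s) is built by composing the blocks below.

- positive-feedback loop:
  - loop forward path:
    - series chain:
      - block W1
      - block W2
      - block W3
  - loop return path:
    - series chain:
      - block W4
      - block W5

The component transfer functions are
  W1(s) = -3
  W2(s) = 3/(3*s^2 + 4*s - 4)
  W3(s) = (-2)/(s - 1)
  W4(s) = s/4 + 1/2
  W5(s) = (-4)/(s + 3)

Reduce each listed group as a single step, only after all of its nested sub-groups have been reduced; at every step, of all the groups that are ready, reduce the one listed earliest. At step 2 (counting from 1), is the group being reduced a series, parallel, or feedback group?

1. cascade W1, W2, W3
2. reduce the series chain W4, W5
3. close the feedback loop around (W1*W2*W3), (W4*W5)
At step 2 the group reduced is series.

Hence the answer: series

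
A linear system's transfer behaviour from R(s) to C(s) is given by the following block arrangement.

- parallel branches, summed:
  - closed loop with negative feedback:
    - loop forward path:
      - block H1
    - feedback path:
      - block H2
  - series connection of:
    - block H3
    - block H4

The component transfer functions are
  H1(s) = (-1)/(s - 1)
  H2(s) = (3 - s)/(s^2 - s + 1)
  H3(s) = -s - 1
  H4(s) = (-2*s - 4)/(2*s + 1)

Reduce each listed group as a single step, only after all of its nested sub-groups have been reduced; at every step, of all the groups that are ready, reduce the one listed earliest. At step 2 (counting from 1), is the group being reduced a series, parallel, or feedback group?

Step 1 - close the feedback loop around H1, H2
Step 2 - combine H3, H4 in series
Step 3 - reduce the parallel group [H1/(1+H1*H2)], (H3*H4)
At step 2 the group reduced is series.

Answer: series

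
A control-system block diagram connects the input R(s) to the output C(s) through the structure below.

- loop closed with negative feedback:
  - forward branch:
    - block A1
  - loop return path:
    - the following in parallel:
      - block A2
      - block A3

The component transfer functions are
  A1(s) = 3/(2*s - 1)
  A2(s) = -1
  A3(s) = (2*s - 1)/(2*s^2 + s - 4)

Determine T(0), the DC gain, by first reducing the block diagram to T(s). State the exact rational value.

Reducing step by step:

1. add A2, A3 (parallel) = (-2*s^2 + s + 3)/(2*s^2 + s - 4)
2. collapse the loop (A1 forward, (A2+A3) return) = (6*s^2 + 3*s - 12)/(4*s^3 - 6*s^2 - 6*s + 13)
That last expression is T(s); at s = 0 only the constant terms survive, so T(0) = -12/13.

Answer: -12/13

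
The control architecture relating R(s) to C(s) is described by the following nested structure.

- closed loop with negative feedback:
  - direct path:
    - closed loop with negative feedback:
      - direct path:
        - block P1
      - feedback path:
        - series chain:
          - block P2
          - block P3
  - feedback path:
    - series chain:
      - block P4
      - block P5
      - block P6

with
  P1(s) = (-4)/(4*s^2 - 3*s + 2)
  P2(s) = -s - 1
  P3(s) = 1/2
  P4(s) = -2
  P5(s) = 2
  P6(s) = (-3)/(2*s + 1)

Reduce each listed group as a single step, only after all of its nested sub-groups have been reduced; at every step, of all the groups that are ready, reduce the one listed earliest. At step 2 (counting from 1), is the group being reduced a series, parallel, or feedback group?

Answer: feedback

Working:
(1) multiply P2, P3 (series)
(2) close the feedback loop around P1, (P2*P3)
(3) cascade P4, P5, P6
(4) reduce the feedback loop with forward [P1/(1+P1*(P2*P3))] and return (P4*P5*P6)
At step 2 the group reduced is feedback.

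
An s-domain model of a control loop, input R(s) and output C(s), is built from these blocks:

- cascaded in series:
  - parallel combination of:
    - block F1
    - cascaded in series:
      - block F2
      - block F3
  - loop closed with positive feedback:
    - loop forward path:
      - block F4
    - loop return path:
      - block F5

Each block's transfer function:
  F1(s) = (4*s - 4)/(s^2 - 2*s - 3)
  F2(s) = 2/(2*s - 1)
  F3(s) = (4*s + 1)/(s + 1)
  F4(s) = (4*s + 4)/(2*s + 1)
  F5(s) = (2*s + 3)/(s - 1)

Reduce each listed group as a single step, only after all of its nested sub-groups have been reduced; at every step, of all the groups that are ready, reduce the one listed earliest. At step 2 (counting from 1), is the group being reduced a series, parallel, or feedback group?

Step 1: series reduction of F2, F3
Step 2: reduce the parallel group F1, (F2*F3)
Step 3: close the feedback loop around F4, F5
Step 4: cascade (F1+(F2*F3)), [F4/(1-F4*F5)]
The group at step 2 is a parallel group.

Hence the answer: parallel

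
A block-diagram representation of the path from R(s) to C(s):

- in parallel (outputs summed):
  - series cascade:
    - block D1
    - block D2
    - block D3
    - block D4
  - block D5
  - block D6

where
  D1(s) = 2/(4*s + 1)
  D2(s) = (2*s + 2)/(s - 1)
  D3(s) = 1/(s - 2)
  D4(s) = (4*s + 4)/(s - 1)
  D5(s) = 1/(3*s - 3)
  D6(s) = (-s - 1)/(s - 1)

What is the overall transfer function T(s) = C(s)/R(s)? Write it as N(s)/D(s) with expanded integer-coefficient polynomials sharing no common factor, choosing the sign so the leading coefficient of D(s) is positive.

Step 1: cascade D1, D2, D3, D4 gives (16*s^2 + 32*s + 16)/(4*s^4 - 15*s^3 + 16*s^2 - 3*s - 2)
Step 2: add (D1*D2*D3*D4), D5, D6 (parallel): this yields T(s), and no further normalization is needed

Therefore the answer is (-12*s^4 + 25*s^3 + 55*s^2 + 80*s + 44)/(12*s^4 - 45*s^3 + 48*s^2 - 9*s - 6).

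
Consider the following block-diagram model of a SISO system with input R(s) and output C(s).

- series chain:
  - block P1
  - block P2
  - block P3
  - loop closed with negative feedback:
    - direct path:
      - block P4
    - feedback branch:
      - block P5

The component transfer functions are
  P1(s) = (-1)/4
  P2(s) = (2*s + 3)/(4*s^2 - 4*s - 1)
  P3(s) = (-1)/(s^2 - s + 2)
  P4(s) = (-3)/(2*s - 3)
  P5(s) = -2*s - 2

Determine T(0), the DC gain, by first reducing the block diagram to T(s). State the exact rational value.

1. feedback reduction of P4, P5 = (-3)/(8*s + 3)
2. multiply P1, P2, P3, [P4/(1+P4*P5)] (series) = (-6*s - 9)/(128*s^5 - 208*s^4 + 256*s^3 - 92*s^2 - 148*s - 24)
DC gain: substitute s = 0 into T(s) from step 2: T(0) = -9/(-24) = 3/8.

Answer: 3/8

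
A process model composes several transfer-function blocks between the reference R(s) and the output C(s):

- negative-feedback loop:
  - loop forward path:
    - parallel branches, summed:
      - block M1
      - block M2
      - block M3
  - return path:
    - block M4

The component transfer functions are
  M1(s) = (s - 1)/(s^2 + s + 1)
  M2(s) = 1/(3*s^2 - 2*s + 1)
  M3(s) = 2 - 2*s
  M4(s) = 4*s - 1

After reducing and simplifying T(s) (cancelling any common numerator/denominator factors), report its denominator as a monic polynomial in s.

Reducing step by step:

Step 1 - parallel reduction of M1, M2, M3, giving (-6*s^5 + 4*s^4 + s^3 + 2*s^2 + 2)/(3*s^4 + s^3 + 2*s^2 - s + 1)
Step 2 - apply the feedback formula to (M1+M2+M3), M4, giving (6*s^5 - 4*s^4 - s^3 - 2*s^2 - 2)/(24*s^6 - 22*s^5 - 3*s^4 - 8*s^3 - 7*s + 1)
That last expression is T(s), already simplified. Scaling its denominator by 1/24 (the reciprocal of the leading coefficient) yields the monic denominator.

Answer: s^6 - 11*s^5/12 - s^4/8 - s^3/3 - 7*s/24 + 1/24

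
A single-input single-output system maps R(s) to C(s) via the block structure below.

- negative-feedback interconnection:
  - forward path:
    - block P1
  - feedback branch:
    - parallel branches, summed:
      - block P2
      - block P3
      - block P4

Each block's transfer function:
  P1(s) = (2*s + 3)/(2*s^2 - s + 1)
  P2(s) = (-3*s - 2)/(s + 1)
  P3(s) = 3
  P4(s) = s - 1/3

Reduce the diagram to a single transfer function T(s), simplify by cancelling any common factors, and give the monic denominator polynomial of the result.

Step 1 - add P2, P3, P4 (parallel) -> (3*s^2 + 2*s + 2)/(3*s + 3)
Step 2 - apply the feedback formula to P1, (P2+P3+P4) -> (6*s^2 + 15*s + 9)/(12*s^3 + 16*s^2 + 10*s + 9)
The result of step 2 is T(s) in lowest terms. Its denominator has leading coefficient 12; dividing the denominator through by 12 makes it monic.

Hence the answer: s^3 + 4*s^2/3 + 5*s/6 + 3/4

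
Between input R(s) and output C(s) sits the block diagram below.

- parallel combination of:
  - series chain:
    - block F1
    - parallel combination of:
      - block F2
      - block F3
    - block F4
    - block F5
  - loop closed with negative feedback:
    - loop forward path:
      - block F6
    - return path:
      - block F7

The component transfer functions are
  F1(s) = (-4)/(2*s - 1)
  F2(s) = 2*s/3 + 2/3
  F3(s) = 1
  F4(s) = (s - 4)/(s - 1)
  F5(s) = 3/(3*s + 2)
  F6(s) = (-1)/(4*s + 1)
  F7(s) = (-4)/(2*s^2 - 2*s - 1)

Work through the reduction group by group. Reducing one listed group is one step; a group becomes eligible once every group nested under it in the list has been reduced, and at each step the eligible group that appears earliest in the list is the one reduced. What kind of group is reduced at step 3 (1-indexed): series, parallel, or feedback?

The answer is feedback.

Reasoning:
Step 1. combine F2, F3 in parallel
Step 2. reduce the series chain F1, (F2+F3), F4, F5
Step 3. close the feedback loop around F6, F7
Step 4. reduce the parallel group (F1*(F2+F3)*F4*F5), [F6/(1+F6*F7)]
At step 3 the group reduced is feedback.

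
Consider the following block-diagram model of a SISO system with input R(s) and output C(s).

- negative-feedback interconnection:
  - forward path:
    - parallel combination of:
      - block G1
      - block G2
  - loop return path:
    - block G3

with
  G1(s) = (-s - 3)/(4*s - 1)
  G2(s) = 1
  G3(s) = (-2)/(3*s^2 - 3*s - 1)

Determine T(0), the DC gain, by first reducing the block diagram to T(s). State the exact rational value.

The answer is 4/9.

Reasoning:
Step 1: reduce the parallel group G1, G2, giving (3*s - 4)/(4*s - 1)
Step 2: reduce the feedback loop with forward (G1+G2) and return G3, giving (9*s^3 - 21*s^2 + 9*s + 4)/(12*s^3 - 15*s^2 - 7*s + 9)
Evaluating the step-2 result (the overall T(s)) at s = 0 gives T(0) = 4/9.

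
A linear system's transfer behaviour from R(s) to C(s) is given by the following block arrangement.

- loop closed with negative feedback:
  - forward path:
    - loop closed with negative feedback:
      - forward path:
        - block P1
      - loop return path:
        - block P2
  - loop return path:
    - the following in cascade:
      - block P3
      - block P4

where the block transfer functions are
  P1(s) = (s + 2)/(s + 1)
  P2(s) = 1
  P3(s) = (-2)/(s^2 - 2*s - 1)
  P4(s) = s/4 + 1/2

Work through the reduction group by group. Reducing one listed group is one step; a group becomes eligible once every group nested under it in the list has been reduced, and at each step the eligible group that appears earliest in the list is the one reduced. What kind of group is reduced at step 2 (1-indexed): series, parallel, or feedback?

(1) reduce the feedback loop with forward P1 and return P2
(2) reduce the series chain P3, P4
(3) feedback reduction of [P1/(1+P1*P2)], (P3*P4)
So the answer for step 2 is series.

Final answer: series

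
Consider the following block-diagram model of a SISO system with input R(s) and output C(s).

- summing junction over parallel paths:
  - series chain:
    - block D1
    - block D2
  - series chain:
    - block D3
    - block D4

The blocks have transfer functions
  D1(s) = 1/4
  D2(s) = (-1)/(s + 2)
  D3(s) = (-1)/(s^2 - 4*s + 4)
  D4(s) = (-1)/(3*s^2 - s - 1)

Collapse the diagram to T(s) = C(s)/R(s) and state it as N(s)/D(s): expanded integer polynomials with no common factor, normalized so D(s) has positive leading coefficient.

1. cascade D1, D2; result (-1)/(4*s + 8)
2. series reduction of D3, D4; result 1/(3*s^4 - 13*s^3 + 15*s^2 - 4)
3. parallel reduction of (D1*D2), (D3*D4), giving the overall T(s)

Hence the answer: (-3*s^4 + 13*s^3 - 15*s^2 + 4*s + 12)/(12*s^5 - 28*s^4 - 44*s^3 + 120*s^2 - 16*s - 32)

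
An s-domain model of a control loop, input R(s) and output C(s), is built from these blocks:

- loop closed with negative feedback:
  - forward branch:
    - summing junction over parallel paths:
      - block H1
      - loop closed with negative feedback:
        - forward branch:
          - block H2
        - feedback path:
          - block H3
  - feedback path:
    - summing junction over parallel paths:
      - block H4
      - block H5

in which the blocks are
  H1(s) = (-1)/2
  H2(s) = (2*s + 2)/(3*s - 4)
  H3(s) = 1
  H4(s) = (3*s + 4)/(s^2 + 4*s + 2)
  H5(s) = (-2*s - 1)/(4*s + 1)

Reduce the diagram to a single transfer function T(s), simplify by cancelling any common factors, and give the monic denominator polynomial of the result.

Step 1 - collapse the loop (H2 forward, H3 return) -> (2*s + 2)/(5*s - 2)
Step 2 - add H1, [H2/(1+H2*H3)] (parallel) -> (6 - s)/(10*s - 4)
Step 3 - reduce the parallel group H4, H5 -> (-2*s^3 + 3*s^2 + 11*s + 2)/(4*s^3 + 17*s^2 + 12*s + 2)
Step 4 - reduce the feedback loop with forward (H1+[H2/(1+H2*H3)]) and return (H4+H5) -> (-4*s^4 + 7*s^3 + 90*s^2 + 70*s + 12)/(42*s^4 + 139*s^3 + 59*s^2 + 36*s + 4)
The result of step 4 is T(s) in lowest terms. Its denominator has leading coefficient 42; dividing the denominator through by 42 makes it monic.

Final answer: s^4 + 139*s^3/42 + 59*s^2/42 + 6*s/7 + 2/21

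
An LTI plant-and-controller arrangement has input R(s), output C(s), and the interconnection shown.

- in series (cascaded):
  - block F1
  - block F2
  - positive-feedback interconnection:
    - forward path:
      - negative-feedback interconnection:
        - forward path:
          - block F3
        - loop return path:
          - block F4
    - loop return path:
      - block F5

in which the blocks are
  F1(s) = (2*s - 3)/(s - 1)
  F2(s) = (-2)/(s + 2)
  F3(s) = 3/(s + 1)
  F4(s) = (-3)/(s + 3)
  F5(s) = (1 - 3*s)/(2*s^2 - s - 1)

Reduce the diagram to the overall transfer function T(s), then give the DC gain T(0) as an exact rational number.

Step 1: collapse the loop (F3 forward, F4 return) -> (3*s + 9)/(s^2 + 4*s - 6)
Step 2: reduce the feedback loop with forward [F3/(1+F3*F4)] and return F5 -> (6*s^3 + 15*s^2 - 12*s - 9)/(2*s^4 + 7*s^3 - 8*s^2 + 26*s - 3)
Step 3: reduce the series chain F1, F2, [[F3/(1+F3*F4)]/(1-[F3/(1+F3*F4)]*F5)] -> (-24*s^3 - 48*s^2 + 90*s + 54)/(2*s^5 + 11*s^4 + 6*s^3 + 10*s^2 + 49*s - 6)
Evaluating the step-3 result (the overall T(s)) at s = 0 gives T(0) = 54/(-6) = -9.

Answer: -9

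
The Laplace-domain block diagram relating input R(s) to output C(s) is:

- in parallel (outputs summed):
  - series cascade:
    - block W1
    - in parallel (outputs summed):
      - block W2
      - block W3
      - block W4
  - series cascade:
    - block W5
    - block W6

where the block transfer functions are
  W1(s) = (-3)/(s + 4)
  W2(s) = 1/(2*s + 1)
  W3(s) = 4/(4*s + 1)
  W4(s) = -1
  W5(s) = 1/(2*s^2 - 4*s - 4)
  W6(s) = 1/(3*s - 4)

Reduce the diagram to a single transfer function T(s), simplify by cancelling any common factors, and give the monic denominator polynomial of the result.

Step 1 - combine W2, W3, W4 in parallel, giving (-8*s^2 + 6*s + 4)/(8*s^2 + 6*s + 1)
Step 2 - reduce the series chain W1, (W2+W3+W4), giving (24*s^2 - 18*s - 12)/(8*s^3 + 38*s^2 + 25*s + 4)
Step 3 - series reduction of W5, W6, giving 1/(6*s^3 - 20*s^2 + 4*s + 16)
Step 4 - parallel reduction of (W1*(W2+W3+W4)), (W5*W6), giving (144*s^5 - 588*s^4 + 392*s^3 + 590*s^2 - 311*s - 188)/(48*s^6 + 68*s^5 - 578*s^4 - 196*s^3 + 628*s^2 + 416*s + 64)
That last expression is T(s), already simplified. Scaling its denominator by 1/48 (the reciprocal of the leading coefficient) yields the monic denominator.

Hence the answer: s^6 + 17*s^5/12 - 289*s^4/24 - 49*s^3/12 + 157*s^2/12 + 26*s/3 + 4/3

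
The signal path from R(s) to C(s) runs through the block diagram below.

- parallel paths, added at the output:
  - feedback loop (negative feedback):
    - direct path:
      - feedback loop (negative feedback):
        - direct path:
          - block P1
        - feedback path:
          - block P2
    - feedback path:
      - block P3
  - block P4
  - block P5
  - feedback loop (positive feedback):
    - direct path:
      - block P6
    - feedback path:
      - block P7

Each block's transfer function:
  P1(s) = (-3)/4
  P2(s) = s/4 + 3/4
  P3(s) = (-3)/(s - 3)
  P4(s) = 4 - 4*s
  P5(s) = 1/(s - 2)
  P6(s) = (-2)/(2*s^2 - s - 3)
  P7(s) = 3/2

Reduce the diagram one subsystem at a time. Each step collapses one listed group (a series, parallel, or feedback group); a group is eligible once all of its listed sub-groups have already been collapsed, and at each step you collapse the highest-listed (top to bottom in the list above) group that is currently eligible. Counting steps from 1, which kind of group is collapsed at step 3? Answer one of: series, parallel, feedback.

Reducing step by step:

Step 1: close the feedback loop around P1, P2
Step 2: feedback reduction of [P1/(1+P1*P2)], P3
Step 3: collapse the loop (P6 forward, P7 return)
Step 4: combine [[P1/(1+P1*P2)]/(1+[P1/(1+P1*P2)]*P3)], P4, P5, [P6/(1-P6*P7)] in parallel
The group at step 3 is a feedback group.

Answer: feedback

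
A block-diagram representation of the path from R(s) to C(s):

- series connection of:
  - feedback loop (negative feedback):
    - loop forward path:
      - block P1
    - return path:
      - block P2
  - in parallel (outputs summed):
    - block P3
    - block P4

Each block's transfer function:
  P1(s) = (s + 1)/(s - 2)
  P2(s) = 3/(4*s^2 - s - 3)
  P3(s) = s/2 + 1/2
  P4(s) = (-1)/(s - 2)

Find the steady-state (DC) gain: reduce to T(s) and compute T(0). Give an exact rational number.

Reducing step by step:

1. reduce the feedback loop with forward P1 and return P2: (4*s^3 + 3*s^2 - 4*s - 3)/(4*s^3 - 9*s^2 + 2*s + 9)
2. combine P3, P4 in parallel: (s^2 - s - 4)/(2*s - 4)
3. reduce the series chain [P1/(1+P1*P2)], (P3+P4): (4*s^5 - s^4 - 23*s^3 - 11*s^2 + 19*s + 12)/(8*s^4 - 34*s^3 + 40*s^2 + 10*s - 36)
That last expression is T(s); at s = 0 only the constant terms survive, so T(0) = 12/(-36) = -1/3.

Answer: -1/3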